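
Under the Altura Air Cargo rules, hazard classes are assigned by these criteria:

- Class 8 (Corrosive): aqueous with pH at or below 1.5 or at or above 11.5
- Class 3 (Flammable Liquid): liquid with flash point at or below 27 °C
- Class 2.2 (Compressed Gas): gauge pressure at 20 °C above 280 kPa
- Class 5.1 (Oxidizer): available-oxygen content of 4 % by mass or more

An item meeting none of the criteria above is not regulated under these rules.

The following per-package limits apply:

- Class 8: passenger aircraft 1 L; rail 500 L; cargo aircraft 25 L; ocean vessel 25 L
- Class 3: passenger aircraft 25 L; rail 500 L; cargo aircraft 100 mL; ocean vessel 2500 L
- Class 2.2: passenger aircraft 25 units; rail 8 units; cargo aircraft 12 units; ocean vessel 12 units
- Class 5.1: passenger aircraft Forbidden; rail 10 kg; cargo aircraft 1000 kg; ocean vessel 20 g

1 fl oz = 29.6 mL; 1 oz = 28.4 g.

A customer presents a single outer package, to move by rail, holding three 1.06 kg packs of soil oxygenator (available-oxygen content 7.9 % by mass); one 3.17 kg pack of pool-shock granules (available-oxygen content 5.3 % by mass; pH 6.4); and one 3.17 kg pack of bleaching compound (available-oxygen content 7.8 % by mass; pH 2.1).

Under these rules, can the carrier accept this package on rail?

Yes

The soil oxygenator has available-oxygen content 7.9 % by mass, which is ≥ 4 % by mass, so it is Class 5.1 (Oxidizer).
The pool-shock granules have available-oxygen content 5.3 % by mass, which is ≥ 4 % by mass, so they are Class 5.1 (Oxidizer).
Bleaching compound: available-oxygen content 7.8 % by mass ≥ 4 % by mass → Class 5.1 (Oxidizer).
Total Class 5.1: (three 1.06 kg packs = 3.18 kg) + 3.17 kg + 3.17 kg = 9.52 kg.
That is within the Class 5.1 rail limit of 10 kg.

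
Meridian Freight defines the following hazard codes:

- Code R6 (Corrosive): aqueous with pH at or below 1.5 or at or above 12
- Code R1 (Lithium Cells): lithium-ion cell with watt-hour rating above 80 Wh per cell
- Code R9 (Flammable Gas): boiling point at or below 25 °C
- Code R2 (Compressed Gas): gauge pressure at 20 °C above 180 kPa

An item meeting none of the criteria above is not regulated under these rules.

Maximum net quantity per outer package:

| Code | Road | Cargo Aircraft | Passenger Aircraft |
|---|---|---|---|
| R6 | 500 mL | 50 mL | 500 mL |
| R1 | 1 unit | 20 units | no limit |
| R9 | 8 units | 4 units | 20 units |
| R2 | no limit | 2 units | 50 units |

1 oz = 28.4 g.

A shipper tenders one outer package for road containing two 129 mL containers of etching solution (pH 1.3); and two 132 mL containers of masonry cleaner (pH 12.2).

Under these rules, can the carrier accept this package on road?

No

With pH 1.3 (≤ 1.5), the etching solution falls in Code R6.
The masonry cleaner has pH 12.2, which is ≥ 12, so it is Code R6 (Corrosive).
Code R6 net quantity: (two 129 mL containers = 258 mL) + (two 132 mL containers = 264 mL) = 522 mL.
522 mL > 500 mL (road limit, Code R6) — over the limit.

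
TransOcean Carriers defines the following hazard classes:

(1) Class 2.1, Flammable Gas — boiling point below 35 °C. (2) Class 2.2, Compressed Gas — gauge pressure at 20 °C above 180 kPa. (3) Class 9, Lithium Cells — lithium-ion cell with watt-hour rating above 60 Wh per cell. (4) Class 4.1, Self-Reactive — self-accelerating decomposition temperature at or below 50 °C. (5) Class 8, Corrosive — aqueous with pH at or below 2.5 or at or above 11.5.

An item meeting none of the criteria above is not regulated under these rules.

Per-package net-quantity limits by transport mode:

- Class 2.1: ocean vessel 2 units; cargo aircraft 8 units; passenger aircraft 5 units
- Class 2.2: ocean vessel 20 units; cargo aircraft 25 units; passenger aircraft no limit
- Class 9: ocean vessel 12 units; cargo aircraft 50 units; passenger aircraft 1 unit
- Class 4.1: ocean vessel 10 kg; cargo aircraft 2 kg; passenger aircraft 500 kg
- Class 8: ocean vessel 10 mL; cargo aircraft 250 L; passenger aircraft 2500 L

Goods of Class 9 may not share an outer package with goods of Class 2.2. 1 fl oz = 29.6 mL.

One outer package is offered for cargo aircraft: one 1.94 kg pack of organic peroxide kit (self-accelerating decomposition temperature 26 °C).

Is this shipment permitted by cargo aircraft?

Yes

With self-accelerating decomposition temperature 26 °C (≤ 50 °C), the organic peroxide kit falls in Class 4.1.
Class 4.1 quantity: 1.94 kg.
1.94 kg is within the cargo aircraft limit of 2 kg for Class 4.1.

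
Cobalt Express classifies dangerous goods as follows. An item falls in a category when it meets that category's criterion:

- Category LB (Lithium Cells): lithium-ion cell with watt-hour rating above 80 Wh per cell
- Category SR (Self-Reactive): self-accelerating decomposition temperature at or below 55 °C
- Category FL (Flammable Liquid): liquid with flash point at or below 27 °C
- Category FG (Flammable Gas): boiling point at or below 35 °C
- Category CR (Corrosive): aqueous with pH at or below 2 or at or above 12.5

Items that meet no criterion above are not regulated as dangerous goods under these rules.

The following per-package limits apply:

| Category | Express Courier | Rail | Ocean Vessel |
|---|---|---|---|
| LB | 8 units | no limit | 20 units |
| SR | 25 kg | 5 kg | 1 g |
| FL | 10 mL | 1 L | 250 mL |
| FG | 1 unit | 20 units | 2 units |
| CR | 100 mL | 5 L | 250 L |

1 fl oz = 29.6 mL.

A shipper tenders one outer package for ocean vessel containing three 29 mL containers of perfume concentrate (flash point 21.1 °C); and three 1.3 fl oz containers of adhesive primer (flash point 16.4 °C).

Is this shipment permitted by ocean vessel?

Yes

The perfume concentrate has flash point 21.1 °C, which is ≤ 27 °C, so it is Category FL (Flammable Liquid).
The adhesive primer has flash point 16.4 °C, which is ≤ 27 °C, so it is Category FL (Flammable Liquid).
Total Category FL: (three 29 mL containers = 87 mL) + (three 1.3 fl oz containers = 115.44 mL) = 202.44 mL.
That is within the Category FL ocean vessel limit of 250 mL.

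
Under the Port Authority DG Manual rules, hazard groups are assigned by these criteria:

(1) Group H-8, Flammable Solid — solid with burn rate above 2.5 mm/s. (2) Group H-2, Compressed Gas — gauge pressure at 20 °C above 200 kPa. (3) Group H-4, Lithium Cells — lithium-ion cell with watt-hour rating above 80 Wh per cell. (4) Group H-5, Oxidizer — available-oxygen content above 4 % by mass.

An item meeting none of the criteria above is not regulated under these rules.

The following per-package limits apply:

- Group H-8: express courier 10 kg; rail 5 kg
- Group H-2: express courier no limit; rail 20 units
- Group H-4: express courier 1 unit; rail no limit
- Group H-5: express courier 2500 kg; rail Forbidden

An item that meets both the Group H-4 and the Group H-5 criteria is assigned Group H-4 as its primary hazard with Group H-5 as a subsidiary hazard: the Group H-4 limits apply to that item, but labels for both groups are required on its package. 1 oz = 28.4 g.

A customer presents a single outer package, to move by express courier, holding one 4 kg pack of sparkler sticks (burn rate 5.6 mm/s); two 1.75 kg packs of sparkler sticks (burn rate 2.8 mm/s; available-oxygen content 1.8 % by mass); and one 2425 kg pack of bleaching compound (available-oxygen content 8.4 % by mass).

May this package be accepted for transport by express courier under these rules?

With burn rate 5.6 mm/s (> 2.5 mm/s), the sparkler sticks fall in Group H-8.
With burn rate 2.8 mm/s (> 2.5 mm/s), the sparkler sticks fall in Group H-8.
Bleaching compound: available-oxygen content 8.4 % by mass > 4 % by mass → Group H-5 (Oxidizer).
Total Group H-8: 4 kg + (two 1.75 kg packs = 3.5 kg) = 7.5 kg.
7.5 kg ≤ 10 kg (express courier limit, Group H-8) — within limit.
Group H-5 quantity: 2425 kg.
That is within the Group H-5 express courier limit of 2500 kg.
Every hazard group is within its express courier limit and no segregation rule is violated.

Yes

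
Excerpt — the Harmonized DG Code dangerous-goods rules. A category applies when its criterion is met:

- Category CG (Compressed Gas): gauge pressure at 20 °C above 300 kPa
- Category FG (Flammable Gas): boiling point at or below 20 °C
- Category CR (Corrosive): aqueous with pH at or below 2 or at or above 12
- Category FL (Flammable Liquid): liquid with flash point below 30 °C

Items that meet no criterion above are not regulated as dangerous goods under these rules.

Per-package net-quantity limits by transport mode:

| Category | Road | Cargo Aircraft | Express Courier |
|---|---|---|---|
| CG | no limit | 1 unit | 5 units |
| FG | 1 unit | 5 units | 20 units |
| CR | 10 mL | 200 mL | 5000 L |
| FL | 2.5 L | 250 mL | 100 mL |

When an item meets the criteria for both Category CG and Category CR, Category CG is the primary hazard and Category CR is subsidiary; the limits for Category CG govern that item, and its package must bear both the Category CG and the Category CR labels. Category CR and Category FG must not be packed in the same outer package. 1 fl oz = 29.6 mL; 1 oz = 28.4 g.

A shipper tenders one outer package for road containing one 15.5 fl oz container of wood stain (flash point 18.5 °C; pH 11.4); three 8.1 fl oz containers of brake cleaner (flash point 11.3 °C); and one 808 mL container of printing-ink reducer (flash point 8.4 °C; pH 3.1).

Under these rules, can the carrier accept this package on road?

Yes

Flash point 18.5 °C meets the Category FL criterion (Flammable Liquid), so the wood stain is Category FL.
The brake cleaner has flash point 11.3 °C, which is < 30 °C, so it is Category FL (Flammable Liquid).
The printing-ink reducer has flash point 8.4 °C, which is < 30 °C, so it is Category FL (Flammable Liquid).
Total Category FL: (one 15.5 fl oz container = 458.8 mL) + (three 8.1 fl oz containers = 719.28 mL) + 808 mL = 1986.08 mL.
1986.08 mL ≤ 2.5 L (road limit, Category FL) — within limit.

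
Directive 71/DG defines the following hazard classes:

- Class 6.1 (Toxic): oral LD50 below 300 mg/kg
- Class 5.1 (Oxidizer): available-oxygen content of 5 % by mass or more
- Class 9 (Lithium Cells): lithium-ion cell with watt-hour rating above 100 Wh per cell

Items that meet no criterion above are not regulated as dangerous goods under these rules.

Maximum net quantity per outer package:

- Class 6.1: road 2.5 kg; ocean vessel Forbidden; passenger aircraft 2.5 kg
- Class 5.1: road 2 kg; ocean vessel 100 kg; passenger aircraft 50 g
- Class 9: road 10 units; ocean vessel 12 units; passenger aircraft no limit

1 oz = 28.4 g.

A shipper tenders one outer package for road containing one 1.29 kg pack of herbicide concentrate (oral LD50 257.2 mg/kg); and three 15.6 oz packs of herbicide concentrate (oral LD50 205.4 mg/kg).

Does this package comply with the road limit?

No

The herbicide concentrate has oral LD50 257.2 mg/kg, which is < 300 mg/kg, so it is Class 6.1 (Toxic).
With oral LD50 205.4 mg/kg (< 300 mg/kg), the herbicide concentrate falls in Class 6.1.
Class 6.1 net quantity: 1.29 kg + (three 15.6 oz packs = 1329.12 g) = 2619.12 g.
2619.12 g exceeds the road limit of 2.5 kg for Class 6.1.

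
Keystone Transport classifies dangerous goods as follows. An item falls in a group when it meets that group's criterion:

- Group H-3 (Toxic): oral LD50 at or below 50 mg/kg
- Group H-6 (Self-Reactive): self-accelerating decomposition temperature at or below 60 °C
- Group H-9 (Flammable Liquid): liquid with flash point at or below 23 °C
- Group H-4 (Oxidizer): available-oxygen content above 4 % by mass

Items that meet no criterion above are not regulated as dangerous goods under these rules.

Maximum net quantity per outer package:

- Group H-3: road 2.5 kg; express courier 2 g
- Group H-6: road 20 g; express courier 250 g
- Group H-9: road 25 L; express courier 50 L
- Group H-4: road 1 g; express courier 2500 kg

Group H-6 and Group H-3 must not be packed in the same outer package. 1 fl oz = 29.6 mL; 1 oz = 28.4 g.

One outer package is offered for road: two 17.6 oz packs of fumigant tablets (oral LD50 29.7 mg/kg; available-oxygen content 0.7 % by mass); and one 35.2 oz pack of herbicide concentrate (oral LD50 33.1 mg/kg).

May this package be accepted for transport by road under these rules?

Yes

Fumigant tablets: oral LD50 29.7 mg/kg ≤ 50 mg/kg → Group H-3 (Toxic).
With oral LD50 33.1 mg/kg (≤ 50 mg/kg), the herbicide concentrate falls in Group H-3.
Group H-3 net quantity: (two 17.6 oz packs = 999.68 g) + (one 35.2 oz pack = 999.68 g) = 1999.36 g.
That is within the Group H-3 road limit of 2.5 kg.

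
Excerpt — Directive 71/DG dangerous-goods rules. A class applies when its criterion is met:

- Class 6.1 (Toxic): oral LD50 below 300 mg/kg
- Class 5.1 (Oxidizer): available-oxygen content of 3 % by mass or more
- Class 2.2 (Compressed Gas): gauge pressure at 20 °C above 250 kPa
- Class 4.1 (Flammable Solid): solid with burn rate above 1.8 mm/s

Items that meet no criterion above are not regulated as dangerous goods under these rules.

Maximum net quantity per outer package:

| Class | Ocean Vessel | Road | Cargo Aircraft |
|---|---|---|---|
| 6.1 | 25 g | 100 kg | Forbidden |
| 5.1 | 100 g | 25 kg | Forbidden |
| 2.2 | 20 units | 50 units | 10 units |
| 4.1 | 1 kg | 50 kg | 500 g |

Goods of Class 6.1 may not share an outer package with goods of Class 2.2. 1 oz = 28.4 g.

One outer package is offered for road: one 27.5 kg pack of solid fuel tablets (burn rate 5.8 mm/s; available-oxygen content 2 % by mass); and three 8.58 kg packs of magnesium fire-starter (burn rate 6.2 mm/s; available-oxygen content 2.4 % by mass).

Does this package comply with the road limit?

The solid fuel tablets have burn rate 5.8 mm/s, which is > 1.8 mm/s, so they are Class 4.1 (Flammable Solid).
Burn rate 6.2 mm/s meets the Class 4.1 criterion (Flammable Solid), so the magnesium fire-starter is Class 4.1.
Total Class 4.1: 27.5 kg + (three 8.58 kg packs = 25.74 kg) = 53.24 kg.
53.24 kg > 50 kg (road limit, Class 4.1) — over the limit.

No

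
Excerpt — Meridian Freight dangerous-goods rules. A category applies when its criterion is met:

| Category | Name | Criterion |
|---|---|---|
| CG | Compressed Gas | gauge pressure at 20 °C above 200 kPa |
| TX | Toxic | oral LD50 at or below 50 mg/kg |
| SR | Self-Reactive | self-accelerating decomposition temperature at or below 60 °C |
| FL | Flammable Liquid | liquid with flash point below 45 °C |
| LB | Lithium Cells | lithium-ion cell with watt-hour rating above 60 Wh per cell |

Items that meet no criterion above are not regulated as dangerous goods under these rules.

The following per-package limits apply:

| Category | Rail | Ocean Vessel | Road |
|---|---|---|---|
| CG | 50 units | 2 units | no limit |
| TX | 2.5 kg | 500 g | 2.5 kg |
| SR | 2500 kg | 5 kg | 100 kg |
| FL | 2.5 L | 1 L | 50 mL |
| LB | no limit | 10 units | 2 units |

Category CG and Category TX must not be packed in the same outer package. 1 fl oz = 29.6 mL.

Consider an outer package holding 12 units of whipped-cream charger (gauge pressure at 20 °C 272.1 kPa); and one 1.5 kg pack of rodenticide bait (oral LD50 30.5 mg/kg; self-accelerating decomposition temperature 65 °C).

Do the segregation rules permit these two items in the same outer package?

With gauge pressure at 20 °C 272.1 kPa (> 200 kPa), the whipped-cream charger falls in Category CG.
Rodenticide bait: oral LD50 30.5 mg/kg ≤ 50 mg/kg → Category TX (Toxic).
Category CG and Category TX may not share an outer package.

No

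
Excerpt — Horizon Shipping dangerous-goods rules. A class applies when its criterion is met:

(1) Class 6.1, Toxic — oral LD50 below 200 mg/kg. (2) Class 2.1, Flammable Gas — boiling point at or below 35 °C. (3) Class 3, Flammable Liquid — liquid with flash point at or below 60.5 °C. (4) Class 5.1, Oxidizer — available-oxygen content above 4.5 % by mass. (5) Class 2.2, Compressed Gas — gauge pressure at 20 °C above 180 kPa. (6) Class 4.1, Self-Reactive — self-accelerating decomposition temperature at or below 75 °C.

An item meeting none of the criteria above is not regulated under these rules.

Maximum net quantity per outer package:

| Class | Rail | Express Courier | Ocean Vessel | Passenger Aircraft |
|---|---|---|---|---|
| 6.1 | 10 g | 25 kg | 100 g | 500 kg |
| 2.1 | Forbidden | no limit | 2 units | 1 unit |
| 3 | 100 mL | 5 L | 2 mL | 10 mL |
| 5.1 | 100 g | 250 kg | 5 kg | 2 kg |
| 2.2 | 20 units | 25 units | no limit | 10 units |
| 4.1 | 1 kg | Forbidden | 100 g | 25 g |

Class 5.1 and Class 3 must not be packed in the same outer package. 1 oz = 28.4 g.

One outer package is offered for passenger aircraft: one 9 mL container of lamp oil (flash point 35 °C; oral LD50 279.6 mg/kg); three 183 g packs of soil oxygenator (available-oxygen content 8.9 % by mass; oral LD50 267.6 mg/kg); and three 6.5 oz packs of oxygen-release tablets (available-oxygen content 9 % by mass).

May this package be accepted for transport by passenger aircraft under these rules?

No

With flash point 35 °C (≤ 60.5 °C), the lamp oil falls in Class 3.
The soil oxygenator has available-oxygen content 8.9 % by mass, which is > 4.5 % by mass, so it is Class 5.1 (Oxidizer).
The oxygen-release tablets have available-oxygen content 9 % by mass, which is > 4.5 % by mass, so they are Class 5.1 (Oxidizer).
Class 5.1 net quantity: (three 183 g packs = 549 g) + (three 6.5 oz packs = 553.8 g) = 1102.8 g.
1102.8 g ≤ 2 kg (passenger aircraft limit, Class 5.1) — within limit.
Class 3 quantity: 9 mL.
9 mL is within the passenger aircraft limit of 10 mL for Class 3.
Class 5.1 and Class 3 may not share an outer package.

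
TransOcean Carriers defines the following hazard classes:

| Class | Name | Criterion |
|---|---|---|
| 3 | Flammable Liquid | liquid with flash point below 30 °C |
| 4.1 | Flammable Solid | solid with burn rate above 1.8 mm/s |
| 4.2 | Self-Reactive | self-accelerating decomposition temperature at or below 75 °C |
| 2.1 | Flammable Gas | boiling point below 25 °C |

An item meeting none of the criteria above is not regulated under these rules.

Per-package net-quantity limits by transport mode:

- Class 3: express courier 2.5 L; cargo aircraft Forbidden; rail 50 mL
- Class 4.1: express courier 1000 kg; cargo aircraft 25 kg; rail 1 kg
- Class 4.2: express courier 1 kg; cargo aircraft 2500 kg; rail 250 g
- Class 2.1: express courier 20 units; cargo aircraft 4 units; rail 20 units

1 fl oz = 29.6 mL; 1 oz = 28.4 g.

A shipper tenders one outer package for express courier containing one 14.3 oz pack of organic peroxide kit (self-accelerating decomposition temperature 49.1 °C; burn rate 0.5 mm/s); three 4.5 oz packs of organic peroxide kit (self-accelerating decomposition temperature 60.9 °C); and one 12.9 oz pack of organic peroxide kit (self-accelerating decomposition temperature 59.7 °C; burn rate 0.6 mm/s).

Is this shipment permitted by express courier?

Organic peroxide kit: self-accelerating decomposition temperature 49.1 °C ≤ 75 °C → Class 4.2 (Self-Reactive).
Self-accelerating decomposition temperature 60.9 °C meets the Class 4.2 criterion (Self-Reactive), so the organic peroxide kit is Class 4.2.
Organic peroxide kit: self-accelerating decomposition temperature 59.7 °C ≤ 75 °C → Class 4.2 (Self-Reactive).
Total Class 4.2: (one 14.3 oz pack = 406.12 g) + (three 4.5 oz packs = 383.4 g) + (one 12.9 oz pack = 366.36 g) = 1155.88 g.
1155.88 g exceeds the express courier limit of 1 kg for Class 4.2.

No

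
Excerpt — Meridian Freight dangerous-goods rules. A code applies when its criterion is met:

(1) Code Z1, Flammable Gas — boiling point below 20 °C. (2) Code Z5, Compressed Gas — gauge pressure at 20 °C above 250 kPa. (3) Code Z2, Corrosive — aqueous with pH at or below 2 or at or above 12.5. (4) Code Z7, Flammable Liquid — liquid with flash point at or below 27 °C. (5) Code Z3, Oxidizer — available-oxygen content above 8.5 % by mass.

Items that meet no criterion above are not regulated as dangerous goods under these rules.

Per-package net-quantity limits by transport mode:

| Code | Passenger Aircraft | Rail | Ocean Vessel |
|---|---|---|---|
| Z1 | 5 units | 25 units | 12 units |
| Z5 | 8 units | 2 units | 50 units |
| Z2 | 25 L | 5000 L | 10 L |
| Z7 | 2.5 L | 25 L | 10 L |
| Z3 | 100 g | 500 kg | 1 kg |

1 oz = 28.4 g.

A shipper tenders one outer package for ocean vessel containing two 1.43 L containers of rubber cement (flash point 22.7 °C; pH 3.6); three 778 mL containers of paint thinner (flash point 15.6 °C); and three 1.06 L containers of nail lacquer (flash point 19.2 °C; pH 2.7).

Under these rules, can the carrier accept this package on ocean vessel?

The rubber cement has flash point 22.7 °C, which is ≤ 27 °C, so it is Code Z7 (Flammable Liquid).
With flash point 15.6 °C (≤ 27 °C), the paint thinner falls in Code Z7.
With flash point 19.2 °C (≤ 27 °C), the nail lacquer falls in Code Z7.
Code Z7 net quantity: (two 1.43 L containers = 2.86 L) + (three 778 mL containers = 2.334 L) + (three 1.06 L containers = 3.18 L) = 8.374 L.
8.374 L is within the ocean vessel limit of 10 L for Code Z7.

Yes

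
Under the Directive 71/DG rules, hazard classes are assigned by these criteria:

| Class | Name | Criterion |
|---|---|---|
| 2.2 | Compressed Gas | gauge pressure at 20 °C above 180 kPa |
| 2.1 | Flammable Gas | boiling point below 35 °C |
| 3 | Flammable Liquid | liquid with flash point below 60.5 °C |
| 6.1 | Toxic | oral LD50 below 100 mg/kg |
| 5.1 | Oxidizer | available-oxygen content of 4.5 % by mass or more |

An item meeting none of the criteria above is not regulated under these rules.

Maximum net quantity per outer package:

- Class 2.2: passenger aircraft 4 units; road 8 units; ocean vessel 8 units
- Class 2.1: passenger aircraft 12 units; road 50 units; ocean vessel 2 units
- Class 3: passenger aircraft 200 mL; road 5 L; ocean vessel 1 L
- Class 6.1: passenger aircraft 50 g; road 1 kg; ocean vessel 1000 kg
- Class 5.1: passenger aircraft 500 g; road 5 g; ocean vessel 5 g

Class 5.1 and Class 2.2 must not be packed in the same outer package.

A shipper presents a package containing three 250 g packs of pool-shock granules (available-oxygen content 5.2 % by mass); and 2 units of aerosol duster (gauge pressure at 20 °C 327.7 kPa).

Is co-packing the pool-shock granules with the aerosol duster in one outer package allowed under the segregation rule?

No

With available-oxygen content 5.2 % by mass (≥ 4.5 % by mass), the pool-shock granules fall in Class 5.1.
Gauge pressure at 20 °C 327.7 kPa meets the Class 2.2 criterion (Compressed Gas), so the aerosol duster is Class 2.2.
Class 5.1 and Class 2.2 may not share an outer package.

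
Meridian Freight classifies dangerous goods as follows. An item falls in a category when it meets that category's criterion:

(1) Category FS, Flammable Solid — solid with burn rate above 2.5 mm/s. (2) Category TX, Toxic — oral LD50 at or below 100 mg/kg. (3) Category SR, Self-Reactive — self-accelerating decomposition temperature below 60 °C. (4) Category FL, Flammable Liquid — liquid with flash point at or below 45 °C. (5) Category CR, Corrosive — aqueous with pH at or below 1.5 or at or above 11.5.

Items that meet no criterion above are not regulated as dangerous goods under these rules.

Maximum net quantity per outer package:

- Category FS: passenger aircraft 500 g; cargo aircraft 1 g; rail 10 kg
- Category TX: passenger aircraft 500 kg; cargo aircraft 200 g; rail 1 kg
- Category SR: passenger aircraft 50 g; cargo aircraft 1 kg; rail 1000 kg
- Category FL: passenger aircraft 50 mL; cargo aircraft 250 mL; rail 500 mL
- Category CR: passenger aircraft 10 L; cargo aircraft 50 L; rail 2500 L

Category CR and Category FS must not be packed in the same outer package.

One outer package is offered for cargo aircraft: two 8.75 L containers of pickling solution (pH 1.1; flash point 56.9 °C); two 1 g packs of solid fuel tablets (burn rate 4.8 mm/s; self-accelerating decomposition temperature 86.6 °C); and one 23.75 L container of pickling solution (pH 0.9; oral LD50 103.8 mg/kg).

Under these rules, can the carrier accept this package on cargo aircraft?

With pH 1.1 (≤ 1.5), the pickling solution falls in Category CR.
With burn rate 4.8 mm/s (> 2.5 mm/s), the solid fuel tablets fall in Category FS.
The pickling solution has pH 0.9, which is ≤ 1.5, so it is Category CR (Corrosive).
Total Category CR: (two 8.75 L containers = 17.5 L) + 23.75 L = 41.25 L.
That is within the Category CR cargo aircraft limit of 50 L.
Category FS quantity: two 1 g packs = 2 g.
2 g > 1 g (cargo aircraft limit, Category FS) — over the limit.
Category CR and Category FS may not share an outer package.

No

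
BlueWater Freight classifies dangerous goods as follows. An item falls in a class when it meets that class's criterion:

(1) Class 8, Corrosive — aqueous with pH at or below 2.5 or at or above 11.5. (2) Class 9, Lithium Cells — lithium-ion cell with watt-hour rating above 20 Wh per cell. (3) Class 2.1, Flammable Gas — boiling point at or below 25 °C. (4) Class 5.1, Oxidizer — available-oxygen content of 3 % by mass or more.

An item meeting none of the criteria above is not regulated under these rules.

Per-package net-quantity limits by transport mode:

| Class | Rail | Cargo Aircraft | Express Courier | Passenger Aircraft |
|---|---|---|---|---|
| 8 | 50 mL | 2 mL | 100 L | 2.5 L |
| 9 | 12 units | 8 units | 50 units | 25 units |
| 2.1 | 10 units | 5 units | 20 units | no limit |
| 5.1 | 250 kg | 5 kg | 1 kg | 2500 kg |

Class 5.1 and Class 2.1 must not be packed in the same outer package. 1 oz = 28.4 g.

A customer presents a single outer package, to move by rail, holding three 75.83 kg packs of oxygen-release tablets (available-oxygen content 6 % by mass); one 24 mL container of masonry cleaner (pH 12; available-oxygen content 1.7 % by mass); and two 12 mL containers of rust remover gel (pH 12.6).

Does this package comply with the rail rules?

Available-oxygen content 6 % by mass meets the Class 5.1 criterion (Oxidizer), so the oxygen-release tablets are Class 5.1.
pH 12 meets the Class 8 criterion (Corrosive), so the masonry cleaner is Class 8.
The rust remover gel has pH 12.6, which is ≥ 11.5, so it is Class 8 (Corrosive).
Class 5.1 quantity: three 75.83 kg packs = 227.49 kg.
227.49 kg ≤ 250 kg (rail limit, Class 5.1) — within limit.
Total Class 8: 24 mL + (two 12 mL containers = 24 mL) = 48 mL.
That is within the Class 8 rail limit of 50 mL.
The segregation rule (Class 5.1 with Class 2.1) does not apply to Class 5.1 with Class 8.
Every hazard class is within its rail limit and no segregation rule is violated.

Yes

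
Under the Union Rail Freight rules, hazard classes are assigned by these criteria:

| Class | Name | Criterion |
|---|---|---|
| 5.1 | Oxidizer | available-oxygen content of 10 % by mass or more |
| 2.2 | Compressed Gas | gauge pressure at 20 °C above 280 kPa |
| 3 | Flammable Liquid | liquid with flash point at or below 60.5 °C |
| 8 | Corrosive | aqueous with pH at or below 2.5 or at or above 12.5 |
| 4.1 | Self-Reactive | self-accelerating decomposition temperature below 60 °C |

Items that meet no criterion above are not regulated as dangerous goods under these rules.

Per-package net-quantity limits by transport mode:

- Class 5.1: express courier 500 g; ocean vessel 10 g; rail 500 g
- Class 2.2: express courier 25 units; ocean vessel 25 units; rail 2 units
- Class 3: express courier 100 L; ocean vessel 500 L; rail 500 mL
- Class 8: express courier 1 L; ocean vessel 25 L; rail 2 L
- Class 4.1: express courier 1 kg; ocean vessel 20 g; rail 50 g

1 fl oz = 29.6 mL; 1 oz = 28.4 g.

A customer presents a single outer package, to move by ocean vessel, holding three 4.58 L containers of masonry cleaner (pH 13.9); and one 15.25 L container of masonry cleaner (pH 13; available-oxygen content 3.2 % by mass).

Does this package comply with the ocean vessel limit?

pH 13.9 meets the Class 8 criterion (Corrosive), so the masonry cleaner is Class 8.
Masonry cleaner: pH 13 ≥ 12.5 → Class 8 (Corrosive).
Total Class 8: (three 4.58 L containers = 13.74 L) + 15.25 L = 28.99 L.
That exceeds the Class 8 ocean vessel limit of 25 L.

No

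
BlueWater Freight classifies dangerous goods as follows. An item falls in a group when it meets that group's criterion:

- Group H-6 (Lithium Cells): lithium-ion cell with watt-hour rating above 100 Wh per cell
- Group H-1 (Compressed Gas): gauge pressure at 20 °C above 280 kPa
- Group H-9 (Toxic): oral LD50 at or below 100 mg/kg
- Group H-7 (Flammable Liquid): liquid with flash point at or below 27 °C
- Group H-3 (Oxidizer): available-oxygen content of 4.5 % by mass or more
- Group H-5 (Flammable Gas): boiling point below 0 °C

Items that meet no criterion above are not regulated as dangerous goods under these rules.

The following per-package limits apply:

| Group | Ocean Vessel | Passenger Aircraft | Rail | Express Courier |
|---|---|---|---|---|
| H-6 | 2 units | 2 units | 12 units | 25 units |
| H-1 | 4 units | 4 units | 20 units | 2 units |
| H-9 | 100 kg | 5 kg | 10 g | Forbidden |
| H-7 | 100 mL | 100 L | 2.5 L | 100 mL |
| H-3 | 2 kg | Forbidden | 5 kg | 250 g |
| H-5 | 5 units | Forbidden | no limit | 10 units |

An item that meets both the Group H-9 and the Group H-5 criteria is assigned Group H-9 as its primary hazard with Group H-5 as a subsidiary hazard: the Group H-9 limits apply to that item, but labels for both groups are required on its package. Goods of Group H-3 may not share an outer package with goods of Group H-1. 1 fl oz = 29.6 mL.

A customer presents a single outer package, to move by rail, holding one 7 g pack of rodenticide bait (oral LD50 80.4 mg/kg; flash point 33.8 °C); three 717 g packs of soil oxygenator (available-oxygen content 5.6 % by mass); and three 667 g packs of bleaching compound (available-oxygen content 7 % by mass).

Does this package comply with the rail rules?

Yes

The rodenticide bait has oral LD50 80.4 mg/kg, which is ≤ 100 mg/kg, so it is Group H-9 (Toxic).
Soil oxygenator: available-oxygen content 5.6 % by mass ≥ 4.5 % by mass → Group H-3 (Oxidizer).
The bleaching compound has available-oxygen content 7 % by mass, which is ≥ 4.5 % by mass, so it is Group H-3 (Oxidizer).
Total Group H-3: (three 717 g packs = 2.151 kg) + (three 667 g packs = 2.001 kg) = 4.152 kg.
4.152 kg ≤ 5 kg (rail limit, Group H-3) — within limit.
Group H-9 quantity: 7 g.
7 g is within the rail limit of 10 g for Group H-9.
The segregation rule (Group H-3 with Group H-1) does not apply to Group H-3 with Group H-9.
Every hazard group is within its rail limit and no segregation rule is violated.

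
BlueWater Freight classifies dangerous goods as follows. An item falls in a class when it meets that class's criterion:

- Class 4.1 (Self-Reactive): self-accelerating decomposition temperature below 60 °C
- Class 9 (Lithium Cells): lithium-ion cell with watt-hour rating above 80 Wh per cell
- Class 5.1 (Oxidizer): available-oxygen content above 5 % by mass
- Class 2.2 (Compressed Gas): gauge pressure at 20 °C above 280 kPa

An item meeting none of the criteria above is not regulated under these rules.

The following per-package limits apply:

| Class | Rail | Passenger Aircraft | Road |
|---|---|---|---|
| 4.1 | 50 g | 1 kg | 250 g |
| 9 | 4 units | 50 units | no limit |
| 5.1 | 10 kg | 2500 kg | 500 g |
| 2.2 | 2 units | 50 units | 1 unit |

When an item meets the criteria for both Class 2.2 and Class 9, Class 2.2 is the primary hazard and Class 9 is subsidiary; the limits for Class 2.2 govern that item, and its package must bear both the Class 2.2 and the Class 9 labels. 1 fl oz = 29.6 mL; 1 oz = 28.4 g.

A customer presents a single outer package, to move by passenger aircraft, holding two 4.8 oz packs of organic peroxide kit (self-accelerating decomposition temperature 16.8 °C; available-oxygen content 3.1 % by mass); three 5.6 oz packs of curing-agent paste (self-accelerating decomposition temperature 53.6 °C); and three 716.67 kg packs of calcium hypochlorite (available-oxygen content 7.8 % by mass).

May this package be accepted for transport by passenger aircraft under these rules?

With self-accelerating decomposition temperature 16.8 °C (< 60 °C), the organic peroxide kit falls in Class 4.1.
Curing-agent paste: self-accelerating decomposition temperature 53.6 °C < 60 °C → Class 4.1 (Self-Reactive).
Available-oxygen content 7.8 % by mass meets the Class 5.1 criterion (Oxidizer), so the calcium hypochlorite is Class 5.1.
Class 4.1 net quantity: (two 4.8 oz packs = 272.64 g) + (three 5.6 oz packs = 477.12 g) = 749.76 g.
That is within the Class 4.1 passenger aircraft limit of 1 kg.
Class 5.1 quantity: three 716.67 kg packs = 2150.01 kg.
That is within the Class 5.1 passenger aircraft limit of 2500 kg.
Every hazard class is within its passenger aircraft limit and no segregation rule is violated.

Yes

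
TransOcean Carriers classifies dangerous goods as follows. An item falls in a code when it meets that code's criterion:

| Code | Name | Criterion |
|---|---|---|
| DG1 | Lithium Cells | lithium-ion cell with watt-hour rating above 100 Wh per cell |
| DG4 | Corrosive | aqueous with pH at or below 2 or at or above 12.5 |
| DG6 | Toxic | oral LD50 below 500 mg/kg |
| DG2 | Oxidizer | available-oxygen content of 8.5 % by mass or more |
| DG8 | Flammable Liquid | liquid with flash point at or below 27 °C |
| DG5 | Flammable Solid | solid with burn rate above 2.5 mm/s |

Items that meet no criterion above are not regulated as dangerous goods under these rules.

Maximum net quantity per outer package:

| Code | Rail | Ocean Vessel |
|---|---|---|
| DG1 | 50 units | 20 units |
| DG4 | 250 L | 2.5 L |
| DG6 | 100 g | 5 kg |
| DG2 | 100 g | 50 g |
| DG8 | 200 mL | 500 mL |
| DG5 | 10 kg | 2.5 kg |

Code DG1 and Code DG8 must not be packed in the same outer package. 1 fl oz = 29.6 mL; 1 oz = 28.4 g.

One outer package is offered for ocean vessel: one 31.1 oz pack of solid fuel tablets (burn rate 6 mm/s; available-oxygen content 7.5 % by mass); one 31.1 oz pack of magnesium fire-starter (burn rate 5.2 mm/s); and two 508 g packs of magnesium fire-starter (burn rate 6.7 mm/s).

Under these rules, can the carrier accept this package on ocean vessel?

No

Burn rate 6 mm/s meets the Code DG5 criterion (Flammable Solid), so the solid fuel tablets are Code DG5.
Magnesium fire-starter: burn rate 5.2 mm/s > 2.5 mm/s → Code DG5 (Flammable Solid).
Magnesium fire-starter: burn rate 6.7 mm/s > 2.5 mm/s → Code DG5 (Flammable Solid).
Total Code DG5: (one 31.1 oz pack = 883.24 g) + (one 31.1 oz pack = 883.24 g) + (two 508 g packs = 1.016 kg) = 2782.48 g.
2782.48 g exceeds the ocean vessel limit of 2.5 kg for Code DG5.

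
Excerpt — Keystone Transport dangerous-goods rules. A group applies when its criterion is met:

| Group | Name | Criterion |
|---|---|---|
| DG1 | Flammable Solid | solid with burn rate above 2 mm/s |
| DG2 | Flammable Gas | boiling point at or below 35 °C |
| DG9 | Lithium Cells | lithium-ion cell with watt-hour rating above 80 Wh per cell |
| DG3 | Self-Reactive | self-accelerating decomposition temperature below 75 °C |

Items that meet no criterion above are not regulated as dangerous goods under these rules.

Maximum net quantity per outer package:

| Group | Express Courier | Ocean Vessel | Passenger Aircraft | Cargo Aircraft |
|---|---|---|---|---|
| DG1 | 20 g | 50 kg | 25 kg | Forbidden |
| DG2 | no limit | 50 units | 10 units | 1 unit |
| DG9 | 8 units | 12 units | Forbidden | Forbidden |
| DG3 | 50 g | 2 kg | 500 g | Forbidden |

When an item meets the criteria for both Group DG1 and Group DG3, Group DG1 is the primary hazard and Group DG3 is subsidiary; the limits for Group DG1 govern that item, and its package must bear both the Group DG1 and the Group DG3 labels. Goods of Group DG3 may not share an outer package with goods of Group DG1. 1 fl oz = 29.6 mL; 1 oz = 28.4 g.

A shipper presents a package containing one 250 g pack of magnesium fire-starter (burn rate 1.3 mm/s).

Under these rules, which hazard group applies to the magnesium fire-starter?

Not regulated

burn rate 1.3 mm/s is not above 2 mm/s, so Group DG1 does not apply.
No criterion is met, so the item is not regulated.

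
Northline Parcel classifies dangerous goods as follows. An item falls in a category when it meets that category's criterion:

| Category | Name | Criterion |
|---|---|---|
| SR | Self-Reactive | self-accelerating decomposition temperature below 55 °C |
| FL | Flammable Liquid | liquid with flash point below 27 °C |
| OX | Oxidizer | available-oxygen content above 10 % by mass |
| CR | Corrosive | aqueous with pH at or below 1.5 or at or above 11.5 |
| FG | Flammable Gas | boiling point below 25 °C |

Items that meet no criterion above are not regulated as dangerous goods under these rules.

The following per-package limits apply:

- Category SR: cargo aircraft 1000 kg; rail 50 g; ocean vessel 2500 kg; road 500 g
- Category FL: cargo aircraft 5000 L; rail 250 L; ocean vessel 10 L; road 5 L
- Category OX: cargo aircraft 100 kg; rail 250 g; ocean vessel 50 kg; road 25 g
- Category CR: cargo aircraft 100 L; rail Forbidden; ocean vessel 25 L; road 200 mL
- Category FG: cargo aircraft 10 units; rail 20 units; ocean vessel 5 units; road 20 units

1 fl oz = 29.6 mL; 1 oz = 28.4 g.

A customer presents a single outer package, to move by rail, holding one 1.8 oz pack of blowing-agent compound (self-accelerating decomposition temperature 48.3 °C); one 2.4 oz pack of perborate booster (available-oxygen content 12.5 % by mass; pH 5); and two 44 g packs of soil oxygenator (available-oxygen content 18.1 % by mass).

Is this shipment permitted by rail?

No

Blowing-agent compound: self-accelerating decomposition temperature 48.3 °C < 55 °C → Category SR (Self-Reactive).
With available-oxygen content 12.5 % by mass (> 10 % by mass), the perborate booster falls in Category OX.
Soil oxygenator: available-oxygen content 18.1 % by mass > 10 % by mass → Category OX (Oxidizer).
Category SR quantity: one 1.8 oz pack = 51.12 g.
51.12 g > 50 g (rail limit, Category SR) — over the limit.
Total Category OX: (one 2.4 oz pack = 68.16 g) + (two 44 g packs = 88 g) = 156.16 g.
156.16 g is within the rail limit of 250 g for Category OX.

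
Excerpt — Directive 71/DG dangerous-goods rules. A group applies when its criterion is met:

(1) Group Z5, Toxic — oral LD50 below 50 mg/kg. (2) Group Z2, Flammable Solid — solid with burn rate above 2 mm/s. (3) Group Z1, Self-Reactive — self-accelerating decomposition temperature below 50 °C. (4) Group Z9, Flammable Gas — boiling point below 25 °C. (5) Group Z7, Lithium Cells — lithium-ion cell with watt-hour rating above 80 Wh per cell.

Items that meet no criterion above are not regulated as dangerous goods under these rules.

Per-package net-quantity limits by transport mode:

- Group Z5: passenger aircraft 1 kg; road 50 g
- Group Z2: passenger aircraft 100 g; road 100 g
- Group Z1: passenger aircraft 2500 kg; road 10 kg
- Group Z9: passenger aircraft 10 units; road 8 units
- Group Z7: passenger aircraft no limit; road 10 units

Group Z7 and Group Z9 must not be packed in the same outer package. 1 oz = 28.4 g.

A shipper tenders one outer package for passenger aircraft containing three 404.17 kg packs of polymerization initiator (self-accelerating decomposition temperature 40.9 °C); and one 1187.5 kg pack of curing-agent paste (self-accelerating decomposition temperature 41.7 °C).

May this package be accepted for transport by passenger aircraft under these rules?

Yes

The polymerization initiator has self-accelerating decomposition temperature 40.9 °C, which is < 50 °C, so it is Group Z1 (Self-Reactive).
Curing-agent paste: self-accelerating decomposition temperature 41.7 °C < 50 °C → Group Z1 (Self-Reactive).
Total Group Z1: (three 404.17 kg packs = 1212.51 kg) + 1187.5 kg = 2400.01 kg.
That is within the Group Z1 passenger aircraft limit of 2500 kg.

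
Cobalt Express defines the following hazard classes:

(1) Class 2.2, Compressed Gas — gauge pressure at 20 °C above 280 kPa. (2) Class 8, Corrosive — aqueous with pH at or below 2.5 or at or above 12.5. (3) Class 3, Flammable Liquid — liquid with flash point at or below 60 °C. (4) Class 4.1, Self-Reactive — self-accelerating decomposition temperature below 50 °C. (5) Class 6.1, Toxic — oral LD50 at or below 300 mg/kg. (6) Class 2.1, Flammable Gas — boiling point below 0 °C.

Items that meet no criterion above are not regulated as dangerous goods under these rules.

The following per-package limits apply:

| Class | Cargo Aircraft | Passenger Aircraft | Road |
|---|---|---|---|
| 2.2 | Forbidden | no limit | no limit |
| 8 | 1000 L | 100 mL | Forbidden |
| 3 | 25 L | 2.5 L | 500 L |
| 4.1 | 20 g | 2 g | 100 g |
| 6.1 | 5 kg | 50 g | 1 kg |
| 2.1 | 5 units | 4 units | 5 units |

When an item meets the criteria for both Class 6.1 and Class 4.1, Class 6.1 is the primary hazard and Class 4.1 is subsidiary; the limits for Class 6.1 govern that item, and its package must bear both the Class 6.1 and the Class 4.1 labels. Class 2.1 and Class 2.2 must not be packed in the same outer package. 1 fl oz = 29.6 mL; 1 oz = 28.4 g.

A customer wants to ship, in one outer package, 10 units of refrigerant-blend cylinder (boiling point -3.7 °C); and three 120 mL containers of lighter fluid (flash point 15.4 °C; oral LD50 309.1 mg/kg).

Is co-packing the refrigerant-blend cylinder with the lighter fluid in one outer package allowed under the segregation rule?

Boiling point -3.7 °C meets the Class 2.1 criterion (Flammable Gas), so the refrigerant-blend cylinder is Class 2.1.
The lighter fluid has flash point 15.4 °C, which is ≤ 60 °C, so it is Class 3 (Flammable Liquid).
No segregation rule bars Class 2.1 with Class 3.

Yes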